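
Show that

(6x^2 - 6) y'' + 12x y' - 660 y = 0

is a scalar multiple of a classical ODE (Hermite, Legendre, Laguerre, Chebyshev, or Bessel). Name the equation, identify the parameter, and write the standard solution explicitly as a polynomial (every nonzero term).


All three coefficients share the factor -6; dividing through by -6 gives  (1 - x^2) y'' - 2x y' + 110 y = 0.
This matches the Legendre equation (1 - x^2) y'' - 2x y' + n(n+1) y = 0 (note the -2x y' term) with n(n+1) = 110, so n = 10; the polynomial solution is P_10(x).
With y = sum_k a_k x^k, matching x^k gives (k+2)(k+1) a_{k+2} = [k(k+1) - n(n+1)] a_k = (k - 10)(k + 11) a_k. The right side vanishes at k = 10, so the series with the parity of 10 terminates at degree 10.
Standard normalization (P_n(1) = 1): leading coefficient (2n)!/(2^n (n!)^2) = 2432902008176640000/(1024*13168189440000) = 46189/256, so a_10 = 46189/256. Work downward with a_k = (k+1)(k+2) a_{k+2} / ((k - 10)(k + 11)):
  a_8 = (9)(10)(46189/256) / ((8 - 10)(8 + 11)) = (2078505/128)/(-38) = -109395/256
  a_6 = (7)(8)(-109395/256) / ((6 - 10)(6 + 11)) = (-765765/32)/(-68) = 45045/128
  a_4 = (5)(6)(45045/128) / ((4 - 10)(4 + 11)) = (675675/64)/(-90) = -15015/128
  a_2 = (3)(4)(-15015/128) / ((2 - 10)(2 + 11)) = (-45045/32)/(-104) = 3465/256
  a_0 = (1)(2)(3465/256) / ((0 - 10)(0 + 11)) = (3465/128)/(-110) = -63/256
Hence P_10(x) = 46189 x^10/256 - 109395 x^8/256 + 45045 x^6/128 - 15015 x^4/128 + 3465 x^2/256 - 63/256.

P_10(x); series = 46189 x^10/256 - 109395 x^8/256 + 45045 x^6/128 - 15015 x^4/128 + 3465 x^2/256 - 63/256


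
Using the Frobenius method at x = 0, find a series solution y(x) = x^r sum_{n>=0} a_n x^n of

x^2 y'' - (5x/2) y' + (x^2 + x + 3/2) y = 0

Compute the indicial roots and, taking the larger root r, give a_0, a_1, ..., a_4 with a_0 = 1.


Write in Frobenius form y'' + (p(x)/x) y' + (q(x)/x^2) y = 0:
  p(x) = -5/2,  q(x) = x^2 + x + 3/2.
Indicial equation: r(r-1) + (-5/2) r + (3/2) = 0 -> roots r_1 = 3, r_2 = 1/2.
Take r = r_1 = 3. Let y(x) = x^r sum_{n>=0} a_n x^n with a_0 = 1.
Substitute y = x^r sum a_n x^n and match x^{r+n}. The recurrence is
  D(n) a_n + 1 a_{n-1} + 1 a_{n-2} = 0,  where D(n) = (r+n)(r+n-1) + (-5/2)(r+n) + (3/2).
  a_n = [-1 a_{n-1} - 1 a_{n-2}] / D(n).
Since the indicial polynomial factors as (r - r_1)(r - r_2), D(n) = (r_1 + n - r_1)(r_1 + n - r_2) = n(n + 5/2).
Evaluating step by step (a_0 = 1):
  n = 1: D(1) = 1(1 + 5/2) = 7/2; numerator = -1(1) = -1; a_1 = (-1)/(7/2) = -2/7
  n = 2: D(2) = 2(2 + 5/2) = 9; numerator = -1(-2/7) - 1(1) = -5/7; a_2 = (-5/7)/(9) = -5/63
  n = 3: D(3) = 3(3 + 5/2) = 33/2; numerator = -1(-5/63) - 1(-2/7) = 23/63; a_3 = (23/63)/(33/2) = 46/2079
  n = 4: D(4) = 4(4 + 5/2) = 26; numerator = -1(46/2079) - 1(-5/63) = 17/297; a_4 = (17/297)/(26) = 17/7722

r = 3; a_0 = 1; a_1 = -2/7; a_2 = -5/63; a_3 = 46/2079; a_4 = 17/7722


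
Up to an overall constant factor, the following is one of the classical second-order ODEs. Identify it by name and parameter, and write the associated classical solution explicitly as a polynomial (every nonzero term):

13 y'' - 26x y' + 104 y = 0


All three coefficients share the factor 13; dividing through by 13 gives  y'' - 2x y' + 8 y = 0.
This matches the Hermite equation y'' - 2x y' + 2n y = 0 with 2n = 8, so n = 4; the polynomial solution is H_4(x).
With y = sum_k a_k x^k, matching x^k gives (k+2)(k+1) a_{k+2} = 2(k - n) a_k = 2(k - 4) a_k. The right side vanishes at k = 4, so the series with the parity of 4 terminates at degree 4.
Standard normalization: leading coefficient of H_n is 2^n, so a_4 = 2^4 = 16. Work downward with a_k = (k+1)(k+2) a_{k+2} / (2(k - n)):
  a_2 = (3)(4)(16) / (2(2 - 4)) = 192/(-4) = -48
  a_0 = (1)(2)(-48) / (2(0 - 4)) = -96/(-8) = 12
Hence H_4(x) = 16 x^4 - 48 x^2 + 12.

H_4(x); series = 16 x^4 - 48 x^2 + 12


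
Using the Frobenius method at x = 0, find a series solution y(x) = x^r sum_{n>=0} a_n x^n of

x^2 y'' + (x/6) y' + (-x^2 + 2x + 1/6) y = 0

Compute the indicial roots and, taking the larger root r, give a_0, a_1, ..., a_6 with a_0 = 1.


Write in Frobenius form y'' + (p(x)/x) y' + (q(x)/x^2) y = 0:
  p(x) = 1/6,  q(x) = -x^2 + 2x + 1/6.
Indicial equation: r(r-1) + (1/6) r + (1/6) = 0 -> roots r_1 = 1/2, r_2 = 1/3.
Take r = r_1 = 1/2. Let y(x) = x^r sum_{n>=0} a_n x^n with a_0 = 1.
Substitute y = x^r sum a_n x^n and match x^{r+n}. The recurrence is
  D(n) a_n + 2 a_{n-1} - 1 a_{n-2} = 0,  where D(n) = (r+n)(r+n-1) + (1/6)(r+n) + (1/6).
  a_n = [-2 a_{n-1} + 1 a_{n-2}] / D(n).
Since the indicial polynomial factors as (r - r_1)(r - r_2), D(n) = (r_1 + n - r_1)(r_1 + n - r_2) = n(n + 1/6).
Evaluating step by step (a_0 = 1):
  n = 1: D(1) = 1(1 + 1/6) = 7/6; numerator = -2(1) = -2; a_1 = (-2)/(7/6) = -12/7
  n = 2: D(2) = 2(2 + 1/6) = 13/3; numerator = -2(-12/7) + 1(1) = 31/7; a_2 = (31/7)/(13/3) = 93/91
  n = 3: D(3) = 3(3 + 1/6) = 19/2; numerator = -2(93/91) + 1(-12/7) = -342/91; a_3 = (-342/91)/(19/2) = -36/91
  n = 4: D(4) = 4(4 + 1/6) = 50/3; numerator = -2(-36/91) + 1(93/91) = 165/91; a_4 = (165/91)/(50/3) = 99/910
  n = 5: D(5) = 5(5 + 1/6) = 155/6; numerator = -2(99/910) + 1(-36/91) = -279/455; a_5 = (-279/455)/(155/6) = -54/2275
  n = 6: D(6) = 6(6 + 1/6) = 37; numerator = -2(-54/2275) + 1(99/910) = 711/4550; a_6 = (711/4550)/(37) = 711/168350

r = 1/2; a_0 = 1; a_1 = -12/7; a_2 = 93/91; a_3 = -36/91; a_4 = 99/910; a_5 = -54/2275; a_6 = 711/168350


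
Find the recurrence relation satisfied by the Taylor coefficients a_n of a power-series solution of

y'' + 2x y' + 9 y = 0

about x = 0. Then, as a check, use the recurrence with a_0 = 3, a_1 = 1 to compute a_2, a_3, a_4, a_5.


Substitute y = sum_n a_n x^n.
y''(x) has coefficient (n+2)(n+1) a_{n+2} at x^n;
2 x y'(x) has coefficient 2 n a_n at x^n (shift);
9 y(x) has coefficient 9 a_n at x^n.
Matching x^n: (n+2)(n+1) a_{n+2} + (2n + 9) a_n = 0.
Thus a_{n+2} = (-2n - 9) / ((n+1)(n+2)) * a_n.

Check with a_0 = 3, a_1 = 1 (apply the recurrence for n = 0, 1, 2, 3): a_0 = 3, a_1 = 1, a_2 = -27/2, a_3 = -11/6, a_4 = 117/8, a_5 = 11/8.

a_(n+2) = (-2n - 9) / ((n+1)(n+2)) * a_n; check: a_0 = 3, a_1 = 1, a_2 = -27/2, a_3 = -11/6, a_4 = 117/8, a_5 = 11/8


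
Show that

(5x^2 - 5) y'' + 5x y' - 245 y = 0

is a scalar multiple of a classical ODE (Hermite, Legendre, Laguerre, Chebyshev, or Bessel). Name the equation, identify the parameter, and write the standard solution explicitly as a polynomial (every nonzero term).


All three coefficients share the factor -5; dividing through by -5 gives  (1 - x^2) y'' - x y' + 49 y = 0.
This matches the Chebyshev equation (1 - x^2) y'' - x y' + n^2 y = 0 (note the -x y' term, not -2x y') with n^2 = 49, so n = 7; the polynomial solution is T_7(x).
With y = sum_k a_k x^k, matching x^k gives (k+2)(k+1) a_{k+2} = (k^2 - n^2) a_k = (k - 7)(k + 7) a_k. The right side vanishes at k = 7, so the series with the parity of 7 terminates at degree 7.
Standard normalization: leading coefficient of T_n is 2^(n-1), so a_7 = 2^6 = 64. Work downward with a_k = (k+1)(k+2) a_{k+2} / ((k - 7)(k + 7)):
  a_5 = (6)(7)(64) / ((5 - 7)(5 + 7)) = 2688/(-24) = -112
  a_3 = (4)(5)(-112) / ((3 - 7)(3 + 7)) = -2240/(-40) = 56
  a_1 = (2)(3)(56) / ((1 - 7)(1 + 7)) = 336/(-48) = -7
Hence T_7(x) = 64 x^7 - 112 x^5 + 56 x^3 - 7 x.

T_7(x); series = 64 x^7 - 112 x^5 + 56 x^3 - 7 x


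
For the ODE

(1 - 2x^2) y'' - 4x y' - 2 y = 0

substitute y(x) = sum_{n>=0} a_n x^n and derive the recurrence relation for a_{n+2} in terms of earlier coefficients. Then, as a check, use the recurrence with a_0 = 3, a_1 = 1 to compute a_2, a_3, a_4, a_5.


Substitute y = sum_n a_n x^n.
(1 - 2 x^2) y'' contributes (n+2)(n+1) a_{n+2} - 2 n(n-1) a_n at x^n.
-4 x y'(x) contributes -4 n a_n at x^n.
-2 y(x) contributes -2 a_n at x^n.
Matching x^n: (n+2)(n+1) a_{n+2} + (-2 n(n-1) - 4 n - 2) a_n = 0.
Thus a_{n+2} = (2 n(n-1) + 4 n + 2) / ((n+1)(n+2)) * a_n.

Check with a_0 = 3, a_1 = 1 (apply the recurrence for n = 0, 1, 2, 3): a_0 = 3, a_1 = 1, a_2 = 3, a_3 = 1, a_4 = 7/2, a_5 = 13/10.

a_(n+2) = (2 n(n-1) + 4 n + 2) / ((n+1)(n+2)) * a_n; check: a_0 = 3, a_1 = 1, a_2 = 3, a_3 = 1, a_4 = 7/2, a_5 = 13/10


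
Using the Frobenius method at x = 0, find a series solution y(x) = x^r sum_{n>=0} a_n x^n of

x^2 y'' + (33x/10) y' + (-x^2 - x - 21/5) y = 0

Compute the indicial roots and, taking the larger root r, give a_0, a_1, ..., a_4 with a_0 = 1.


Write in Frobenius form y'' + (p(x)/x) y' + (q(x)/x^2) y = 0:
  p(x) = 33/10,  q(x) = -x^2 - x - 21/5.
Indicial equation: r(r-1) + (33/10) r + (-21/5) = 0 -> roots r_1 = 6/5, r_2 = -7/2.
Take r = r_1 = 6/5. Let y(x) = x^r sum_{n>=0} a_n x^n with a_0 = 1.
Substitute y = x^r sum a_n x^n and match x^{r+n}. The recurrence is
  D(n) a_n - 1 a_{n-1} - 1 a_{n-2} = 0,  where D(n) = (r+n)(r+n-1) + (33/10)(r+n) + (-21/5).
  a_n = [1 a_{n-1} + 1 a_{n-2}] / D(n).
Since the indicial polynomial factors as (r - r_1)(r - r_2), D(n) = (r_1 + n - r_1)(r_1 + n - r_2) = n(n + 47/10).
Evaluating step by step (a_0 = 1):
  n = 1: D(1) = 1(1 + 47/10) = 57/10; numerator = 1(1) = 1; a_1 = (1)/(57/10) = 10/57
  n = 2: D(2) = 2(2 + 47/10) = 67/5; numerator = 1(10/57) + 1(1) = 67/57; a_2 = (67/57)/(67/5) = 5/57
  n = 3: D(3) = 3(3 + 47/10) = 231/10; numerator = 1(5/57) + 1(10/57) = 5/19; a_3 = (5/19)/(231/10) = 50/4389
  n = 4: D(4) = 4(4 + 47/10) = 174/5; numerator = 1(50/4389) + 1(5/57) = 145/1463; a_4 = (145/1463)/(174/5) = 25/8778

r = 6/5; a_0 = 1; a_1 = 10/57; a_2 = 5/57; a_3 = 50/4389; a_4 = 25/8778


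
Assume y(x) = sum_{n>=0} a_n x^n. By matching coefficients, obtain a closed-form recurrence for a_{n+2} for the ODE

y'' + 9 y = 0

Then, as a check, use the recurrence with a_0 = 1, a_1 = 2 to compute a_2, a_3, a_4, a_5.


Substitute y = sum_n a_n x^n into y'' + (const) y = 0.
y''(x) = sum_{n>=0} (n+2)(n+1) a_{n+2} x^n.
The ODE becomes sum_n [(n+2)(n+1) a_{n+2} + 9 a_n] x^n = 0.
Setting each coefficient to zero gives the recurrence:
  (n+2)(n+1) a_{n+2} + 9 a_n = 0,
  a_{n+2} = -9 / ((n+1)(n+2)) a_n.

Check with a_0 = 1, a_1 = 2 (apply the recurrence for n = 0, 1, 2, 3): a_0 = 1, a_1 = 2, a_2 = -9/2, a_3 = -3, a_4 = 27/8, a_5 = 27/20.

a_{n+2} = -9/((n+1)(n+2)) * a_n; check: a_0 = 1, a_1 = 2, a_2 = -9/2, a_3 = -3, a_4 = 27/8, a_5 = 27/20


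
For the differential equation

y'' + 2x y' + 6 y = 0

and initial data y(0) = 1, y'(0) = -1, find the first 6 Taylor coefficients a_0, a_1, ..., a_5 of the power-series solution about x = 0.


Ansatz: y(x) = sum_{n>=0} a_n x^n, so y'(x) = sum_{n>=1} n a_n x^(n-1) and y''(x) = sum_{n>=2} n(n-1) a_n x^(n-2).
Substitute into P(x) y'' + Q(x) y' + R(x) y = 0 with P(x) = 1, Q(x) = 2x, R(x) = 6, and match powers of x.
Initial conditions: a_0 = 1, a_1 = -1.
Setting the coefficient of each power of x to zero and solving order by order (substituting the coefficients already found):
  x^0: 2 a_2 + 6 a_0 = 0  ->  2 a_2 = -6 a_0 = -6  ->  a_2 = -3
  x^1: 6 a_3 + 8 a_1 = 0  ->  6 a_3 = -8 a_1 = 8  ->  a_3 = 4/3
  x^2: 12 a_4 + 10 a_2 = 0  ->  12 a_4 = -10 a_2 = 30  ->  a_4 = 5/2
  x^3: 20 a_5 + 12 a_3 = 0  ->  20 a_5 = -12 a_3 = -16  ->  a_5 = -4/5
Truncated series: y(x) = 1 - x - 3 x^2 + (4/3) x^3 + (5/2) x^4 - (4/5) x^5 + O(x^6).

a_0 = 1; a_1 = -1; a_2 = -3; a_3 = 4/3; a_4 = 5/2; a_5 = -4/5


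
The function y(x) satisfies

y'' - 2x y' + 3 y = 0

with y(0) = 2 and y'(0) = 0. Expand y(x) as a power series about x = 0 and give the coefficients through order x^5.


Ansatz: y(x) = sum_{n>=0} a_n x^n, so y'(x) = sum_{n>=1} n a_n x^(n-1) and y''(x) = sum_{n>=2} n(n-1) a_n x^(n-2).
Substitute into P(x) y'' + Q(x) y' + R(x) y = 0 with P(x) = 1, Q(x) = -2x, R(x) = 3, and match powers of x.
Initial conditions: a_0 = 2, a_1 = 0.
Setting the coefficient of each power of x to zero and solving order by order (substituting the coefficients already found):
  x^0: 2 a_2 + 3 a_0 = 0  ->  2 a_2 = -3 a_0 = -6  ->  a_2 = -3
  x^1: 6 a_3 + a_1 = 0  ->  6 a_3 = -a_1 = 0  ->  a_3 = 0
  x^2: 12 a_4 - a_2 = 0  ->  12 a_4 = a_2 = -3  ->  a_4 = -1/4
  x^3: 20 a_5 - 3 a_3 = 0  ->  20 a_5 = 3 a_3 = 0  ->  a_5 = 0
Truncated series: y(x) = 2 - 3 x^2 - (1/4) x^4 + O(x^6).

a_0 = 2; a_1 = 0; a_2 = -3; a_3 = 0; a_4 = -1/4; a_5 = 0


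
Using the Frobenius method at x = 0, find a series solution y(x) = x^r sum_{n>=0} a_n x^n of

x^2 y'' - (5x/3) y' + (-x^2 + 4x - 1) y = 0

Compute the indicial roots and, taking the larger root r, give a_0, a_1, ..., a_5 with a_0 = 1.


Write in Frobenius form y'' + (p(x)/x) y' + (q(x)/x^2) y = 0:
  p(x) = -5/3,  q(x) = -x^2 + 4x - 1.
Indicial equation: r(r-1) + (-5/3) r + (-1) = 0 -> roots r_1 = 3, r_2 = -1/3.
Take r = r_1 = 3. Let y(x) = x^r sum_{n>=0} a_n x^n with a_0 = 1.
Substitute y = x^r sum a_n x^n and match x^{r+n}. The recurrence is
  D(n) a_n + 4 a_{n-1} - 1 a_{n-2} = 0,  where D(n) = (r+n)(r+n-1) + (-5/3)(r+n) + (-1).
  a_n = [-4 a_{n-1} + 1 a_{n-2}] / D(n).
Since the indicial polynomial factors as (r - r_1)(r - r_2), D(n) = (r_1 + n - r_1)(r_1 + n - r_2) = n(n + 10/3).
Evaluating step by step (a_0 = 1):
  n = 1: D(1) = 1(1 + 10/3) = 13/3; numerator = -4(1) = -4; a_1 = (-4)/(13/3) = -12/13
  n = 2: D(2) = 2(2 + 10/3) = 32/3; numerator = -4(-12/13) + 1(1) = 61/13; a_2 = (61/13)/(32/3) = 183/416
  n = 3: D(3) = 3(3 + 10/3) = 19; numerator = -4(183/416) + 1(-12/13) = -279/104; a_3 = (-279/104)/(19) = -279/1976
  n = 4: D(4) = 4(4 + 10/3) = 88/3; numerator = -4(-279/1976) + 1(183/416) = 7941/7904; a_4 = (7941/7904)/(88/3) = 23823/695552
  n = 5: D(5) = 5(5 + 10/3) = 125/3; numerator = -4(23823/695552) + 1(-279/1976) = -48375/173888; a_5 = (-48375/173888)/(125/3) = -1161/173888

r = 3; a_0 = 1; a_1 = -12/13; a_2 = 183/416; a_3 = -279/1976; a_4 = 23823/695552; a_5 = -1161/173888


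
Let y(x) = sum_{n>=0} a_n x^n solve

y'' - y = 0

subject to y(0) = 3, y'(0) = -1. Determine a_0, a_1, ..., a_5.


Ansatz: y(x) = sum_{n>=0} a_n x^n, so y'(x) = sum_{n>=1} n a_n x^(n-1) and y''(x) = sum_{n>=2} n(n-1) a_n x^(n-2).
Substitute into P(x) y'' + Q(x) y' + R(x) y = 0 with P(x) = 1, Q(x) = 0, R(x) = -1, and match powers of x.
Initial conditions: a_0 = 3, a_1 = -1.
Setting the coefficient of each power of x to zero and solving order by order (substituting the coefficients already found):
  x^0: 2 a_2 - a_0 = 0  ->  2 a_2 = a_0 = 3  ->  a_2 = 3/2
  x^1: 6 a_3 - a_1 = 0  ->  6 a_3 = a_1 = -1  ->  a_3 = -1/6
  x^2: 12 a_4 - a_2 = 0  ->  12 a_4 = a_2 = 3/2  ->  a_4 = 1/8
  x^3: 20 a_5 - a_3 = 0  ->  20 a_5 = a_3 = -1/6  ->  a_5 = -1/120
Truncated series: y(x) = 3 - x + (3/2) x^2 - (1/6) x^3 + (1/8) x^4 - (1/120) x^5 + O(x^6).

a_0 = 3; a_1 = -1; a_2 = 3/2; a_3 = -1/6; a_4 = 1/8; a_5 = -1/120


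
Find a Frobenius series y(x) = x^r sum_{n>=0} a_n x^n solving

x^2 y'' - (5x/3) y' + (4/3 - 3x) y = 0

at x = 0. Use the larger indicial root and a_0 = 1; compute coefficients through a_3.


Write in Frobenius form y'' + (p(x)/x) y' + (q(x)/x^2) y = 0:
  p(x) = -5/3,  q(x) = 4/3 - 3x.
Indicial equation: r(r-1) + (-5/3) r + (4/3) = 0 -> roots r_1 = 2, r_2 = 2/3.
Take r = r_1 = 2. Let y(x) = x^r sum_{n>=0} a_n x^n with a_0 = 1.
Substitute y = x^r sum a_n x^n and match x^{r+n}. The recurrence is
  D(n) a_n - 3 a_{n-1} = 0,  where D(n) = (r+n)(r+n-1) + (-5/3)(r+n) + (4/3).
  a_n = 3 / D(n) * a_{n-1}.
Since the indicial polynomial factors as (r - r_1)(r - r_2), D(n) = (r_1 + n - r_1)(r_1 + n - r_2) = n(n + 4/3).
Evaluating step by step (a_0 = 1):
  n = 1: D(1) = 1(1 + 4/3) = 7/3; numerator = 3(1) = 3; a_1 = (3)/(7/3) = 9/7
  n = 2: D(2) = 2(2 + 4/3) = 20/3; numerator = 3(9/7) = 27/7; a_2 = (27/7)/(20/3) = 81/140
  n = 3: D(3) = 3(3 + 4/3) = 13; numerator = 3(81/140) = 243/140; a_3 = (243/140)/(13) = 243/1820

r = 2; a_0 = 1; a_1 = 9/7; a_2 = 81/140; a_3 = 243/1820


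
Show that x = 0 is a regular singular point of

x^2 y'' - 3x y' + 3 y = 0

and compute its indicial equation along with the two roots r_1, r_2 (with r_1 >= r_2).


Divide by x^2 to reach normal form y'' + P_1(x) y' + P_2(x) y = 0 with P_1(x) = -3/x and P_2(x) = 3/x^2.
x = 0 is a singular point because the y'-coefficient -3/x has a pole at x = 0 and the y-coefficient 3/x^2 has a pole at x = 0.
It is a regular singular point because x P_1(x) = p(x) = -3 and x^2 P_2(x) = q(x) = 3 are polynomials, hence analytic at x = 0.
p(0) = -3,  q(0) = 3.
Indicial equation: r(r-1) + p(0) r + q(0) = 0, i.e. r^2 + (p(0) - 1) r + q(0) = 0, i.e. r^2 - 4 r + 3 = 0.
Discriminant: (-4)^2 - 4(3) = 4, so r = (4 ± 2)/2.
Solving: r_1 = 3, r_2 = 1.

indicial: r^2 - 4 r + 3 = 0; roots r_1 = 3, r_2 = 1


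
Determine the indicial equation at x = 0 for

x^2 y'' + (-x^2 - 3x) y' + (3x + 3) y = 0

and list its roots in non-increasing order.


Divide by x^2 to reach normal form y'' + P_1(x) y' + P_2(x) y = 0 with P_1(x) = -1 - 3/x and P_2(x) = 3/x + 3/x^2.
x = 0 is a singular point because the y'-coefficient -1 - 3/x has a pole at x = 0 and the y-coefficient 3/x + 3/x^2 has a pole at x = 0.
It is a regular singular point because x P_1(x) = p(x) = -x - 3 and x^2 P_2(x) = q(x) = 3x + 3 are polynomials, hence analytic at x = 0.
p(0) = -3,  q(0) = 3.
Indicial equation: r(r-1) + p(0) r + q(0) = 0, i.e. r^2 + (p(0) - 1) r + q(0) = 0, i.e. r^2 - 4 r + 3 = 0.
Discriminant: (-4)^2 - 4(3) = 4, so r = (4 ± 2)/2.
Solving: r_1 = 3, r_2 = 1.

indicial: r^2 - 4 r + 3 = 0; roots r_1 = 3, r_2 = 1


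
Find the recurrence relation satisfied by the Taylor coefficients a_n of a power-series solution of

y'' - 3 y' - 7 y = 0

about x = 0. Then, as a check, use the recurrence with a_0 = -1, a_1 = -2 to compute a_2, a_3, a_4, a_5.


Substitute y = sum_n a_n x^n.
y''(x) has coefficient (n+2)(n+1) a_{n+2} at x^n;
-3 y'(x) has coefficient -3 (n+1) a_{n+1} at x^n;
-7 y(x) has coefficient -7 a_n at x^n.
Matching x^n: (n+2)(n+1) a_{n+2} - 3 (n+1) a_{n+1} - 7 a_n = 0.
Thus a_{n+2} = [3 (n+1) a_{n+1} + 7 a_n] / ((n+1)(n+2)).

Check with a_0 = -1, a_1 = -2 (apply the recurrence for n = 0, 1, 2, 3): a_0 = -1, a_1 = -2, a_2 = -13/2, a_3 = -53/6, a_4 = -125/12, a_5 = -1121/120.

a_(n+2) = [3 (n+1) a_(n+1) + 7 a_n] / ((n+1)(n+2)); check: a_0 = -1, a_1 = -2, a_2 = -13/2, a_3 = -53/6, a_4 = -125/12, a_5 = -1121/120


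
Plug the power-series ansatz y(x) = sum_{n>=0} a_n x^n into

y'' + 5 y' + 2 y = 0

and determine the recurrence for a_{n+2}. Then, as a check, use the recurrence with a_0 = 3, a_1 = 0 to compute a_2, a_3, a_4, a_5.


Substitute y = sum_n a_n x^n.
y''(x) has coefficient (n+2)(n+1) a_{n+2} at x^n;
5 y'(x) has coefficient 5 (n+1) a_{n+1} at x^n;
2 y(x) has coefficient 2 a_n at x^n.
Matching x^n: (n+2)(n+1) a_{n+2} + 5 (n+1) a_{n+1} + 2 a_n = 0.
Thus a_{n+2} = [-5 (n+1) a_{n+1} - 2 a_n] / ((n+1)(n+2)).

Check with a_0 = 3, a_1 = 0 (apply the recurrence for n = 0, 1, 2, 3): a_0 = 3, a_1 = 0, a_2 = -3, a_3 = 5, a_4 = -23/4, a_5 = 21/4.

a_(n+2) = [-5 (n+1) a_(n+1) - 2 a_n] / ((n+1)(n+2)); check: a_0 = 3, a_1 = 0, a_2 = -3, a_3 = 5, a_4 = -23/4, a_5 = 21/4


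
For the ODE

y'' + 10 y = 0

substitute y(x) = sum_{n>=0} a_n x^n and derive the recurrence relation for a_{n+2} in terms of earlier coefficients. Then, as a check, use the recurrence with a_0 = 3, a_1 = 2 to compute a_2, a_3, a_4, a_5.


Substitute y = sum_n a_n x^n into y'' + (const) y = 0.
y''(x) = sum_{n>=0} (n+2)(n+1) a_{n+2} x^n.
The ODE becomes sum_n [(n+2)(n+1) a_{n+2} + 10 a_n] x^n = 0.
Setting each coefficient to zero gives the recurrence:
  (n+2)(n+1) a_{n+2} + 10 a_n = 0,
  a_{n+2} = -10 / ((n+1)(n+2)) a_n.

Check with a_0 = 3, a_1 = 2 (apply the recurrence for n = 0, 1, 2, 3): a_0 = 3, a_1 = 2, a_2 = -15, a_3 = -10/3, a_4 = 25/2, a_5 = 5/3.

a_{n+2} = -10/((n+1)(n+2)) * a_n; check: a_0 = 3, a_1 = 2, a_2 = -15, a_3 = -10/3, a_4 = 25/2, a_5 = 5/3


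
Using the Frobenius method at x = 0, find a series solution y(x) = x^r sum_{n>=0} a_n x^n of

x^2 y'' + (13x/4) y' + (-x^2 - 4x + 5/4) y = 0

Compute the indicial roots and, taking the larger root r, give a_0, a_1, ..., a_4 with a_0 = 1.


Write in Frobenius form y'' + (p(x)/x) y' + (q(x)/x^2) y = 0:
  p(x) = 13/4,  q(x) = -x^2 - 4x + 5/4.
Indicial equation: r(r-1) + (13/4) r + (5/4) = 0 -> roots r_1 = -1, r_2 = -5/4.
Take r = r_1 = -1. Let y(x) = x^r sum_{n>=0} a_n x^n with a_0 = 1.
Substitute y = x^r sum a_n x^n and match x^{r+n}. The recurrence is
  D(n) a_n - 4 a_{n-1} - 1 a_{n-2} = 0,  where D(n) = (r+n)(r+n-1) + (13/4)(r+n) + (5/4).
  a_n = [4 a_{n-1} + 1 a_{n-2}] / D(n).
Since the indicial polynomial factors as (r - r_1)(r - r_2), D(n) = (r_1 + n - r_1)(r_1 + n - r_2) = n(n + 1/4).
Evaluating step by step (a_0 = 1):
  n = 1: D(1) = 1(1 + 1/4) = 5/4; numerator = 4(1) = 4; a_1 = (4)/(5/4) = 16/5
  n = 2: D(2) = 2(2 + 1/4) = 9/2; numerator = 4(16/5) + 1(1) = 69/5; a_2 = (69/5)/(9/2) = 46/15
  n = 3: D(3) = 3(3 + 1/4) = 39/4; numerator = 4(46/15) + 1(16/5) = 232/15; a_3 = (232/15)/(39/4) = 928/585
  n = 4: D(4) = 4(4 + 1/4) = 17; numerator = 4(928/585) + 1(46/15) = 5506/585; a_4 = (5506/585)/(17) = 5506/9945

r = -1; a_0 = 1; a_1 = 16/5; a_2 = 46/15; a_3 = 928/585; a_4 = 5506/9945


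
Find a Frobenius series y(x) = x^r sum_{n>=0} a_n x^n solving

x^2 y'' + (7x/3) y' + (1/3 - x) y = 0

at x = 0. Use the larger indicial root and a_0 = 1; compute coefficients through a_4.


Write in Frobenius form y'' + (p(x)/x) y' + (q(x)/x^2) y = 0:
  p(x) = 7/3,  q(x) = 1/3 - x.
Indicial equation: r(r-1) + (7/3) r + (1/3) = 0 -> roots r_1 = -1/3, r_2 = -1.
Take r = r_1 = -1/3. Let y(x) = x^r sum_{n>=0} a_n x^n with a_0 = 1.
Substitute y = x^r sum a_n x^n and match x^{r+n}. The recurrence is
  D(n) a_n - 1 a_{n-1} = 0,  where D(n) = (r+n)(r+n-1) + (7/3)(r+n) + (1/3).
  a_n = 1 / D(n) * a_{n-1}.
Since the indicial polynomial factors as (r - r_1)(r - r_2), D(n) = (r_1 + n - r_1)(r_1 + n - r_2) = n(n + 2/3).
Evaluating step by step (a_0 = 1):
  n = 1: D(1) = 1(1 + 2/3) = 5/3; numerator = 1(1) = 1; a_1 = (1)/(5/3) = 3/5
  n = 2: D(2) = 2(2 + 2/3) = 16/3; numerator = 1(3/5) = 3/5; a_2 = (3/5)/(16/3) = 9/80
  n = 3: D(3) = 3(3 + 2/3) = 11; numerator = 1(9/80) = 9/80; a_3 = (9/80)/(11) = 9/880
  n = 4: D(4) = 4(4 + 2/3) = 56/3; numerator = 1(9/880) = 9/880; a_4 = (9/880)/(56/3) = 27/49280

r = -1/3; a_0 = 1; a_1 = 3/5; a_2 = 9/80; a_3 = 9/880; a_4 = 27/49280


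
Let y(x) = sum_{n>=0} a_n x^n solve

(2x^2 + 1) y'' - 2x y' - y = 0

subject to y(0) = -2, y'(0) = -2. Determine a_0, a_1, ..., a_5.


Ansatz: y(x) = sum_{n>=0} a_n x^n, so y'(x) = sum_{n>=1} n a_n x^(n-1) and y''(x) = sum_{n>=2} n(n-1) a_n x^(n-2).
Substitute into P(x) y'' + Q(x) y' + R(x) y = 0 with P(x) = 2x^2 + 1, Q(x) = -2x, R(x) = -1, and match powers of x.
Initial conditions: a_0 = -2, a_1 = -2.
Setting the coefficient of each power of x to zero and solving order by order (substituting the coefficients already found):
  x^0: 2 a_2 - a_0 = 0  ->  2 a_2 = a_0 = -2  ->  a_2 = -1
  x^1: 6 a_3 - 3 a_1 = 0  ->  6 a_3 = 3 a_1 = -6  ->  a_3 = -1
  x^2: 12 a_4 - a_2 = 0  ->  12 a_4 = a_2 = -1  ->  a_4 = -1/12
  x^3: 20 a_5 + 5 a_3 = 0  ->  20 a_5 = -5 a_3 = 5  ->  a_5 = 1/4
Truncated series: y(x) = -2 - 2 x - x^2 - x^3 - (1/12) x^4 + (1/4) x^5 + O(x^6).

a_0 = -2; a_1 = -2; a_2 = -1; a_3 = -1; a_4 = -1/12; a_5 = 1/4


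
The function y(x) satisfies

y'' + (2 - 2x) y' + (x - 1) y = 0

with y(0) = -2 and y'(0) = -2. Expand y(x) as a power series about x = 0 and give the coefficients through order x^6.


Ansatz: y(x) = sum_{n>=0} a_n x^n, so y'(x) = sum_{n>=1} n a_n x^(n-1) and y''(x) = sum_{n>=2} n(n-1) a_n x^(n-2).
Substitute into P(x) y'' + Q(x) y' + R(x) y = 0 with P(x) = 1, Q(x) = 2 - 2x, R(x) = x - 1, and match powers of x.
Initial conditions: a_0 = -2, a_1 = -2.
Setting the coefficient of each power of x to zero and solving order by order (substituting the coefficients already found):
  x^0: 2 a_2 + 2 a_1 - a_0 = 0  ->  2 a_2 = -2 a_1 + a_0 = 2  ->  a_2 = 1
  x^1: 6 a_3 + 4 a_2 - 3 a_1 + a_0 = 0  ->  6 a_3 = -4 a_2 + 3 a_1 - a_0 = -8  ->  a_3 = -4/3
  x^2: 12 a_4 + 6 a_3 - 5 a_2 + a_1 = 0  ->  12 a_4 = -6 a_3 + 5 a_2 - a_1 = 15  ->  a_4 = 5/4
  x^3: 20 a_5 + 8 a_4 - 7 a_3 + a_2 = 0  ->  20 a_5 = -8 a_4 + 7 a_3 - a_2 = -61/3  ->  a_5 = -61/60
  x^4: 30 a_6 + 10 a_5 - 9 a_4 + a_3 = 0  ->  30 a_6 = -10 a_5 + 9 a_4 - a_3 = 91/4  ->  a_6 = 91/120
Truncated series: y(x) = -2 - 2 x + x^2 - (4/3) x^3 + (5/4) x^4 - (61/60) x^5 + (91/120) x^6 + O(x^7).

a_0 = -2; a_1 = -2; a_2 = 1; a_3 = -4/3; a_4 = 5/4; a_5 = -61/60; a_6 = 91/120


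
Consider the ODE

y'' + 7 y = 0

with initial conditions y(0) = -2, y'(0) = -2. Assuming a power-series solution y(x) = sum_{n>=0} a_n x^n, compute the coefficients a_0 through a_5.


Ansatz: y(x) = sum_{n>=0} a_n x^n, so y'(x) = sum_{n>=1} n a_n x^(n-1) and y''(x) = sum_{n>=2} n(n-1) a_n x^(n-2).
Substitute into P(x) y'' + Q(x) y' + R(x) y = 0 with P(x) = 1, Q(x) = 0, R(x) = 7, and match powers of x.
Initial conditions: a_0 = -2, a_1 = -2.
Setting the coefficient of each power of x to zero and solving order by order (substituting the coefficients already found):
  x^0: 2 a_2 + 7 a_0 = 0  ->  2 a_2 = -7 a_0 = 14  ->  a_2 = 7
  x^1: 6 a_3 + 7 a_1 = 0  ->  6 a_3 = -7 a_1 = 14  ->  a_3 = 7/3
  x^2: 12 a_4 + 7 a_2 = 0  ->  12 a_4 = -7 a_2 = -49  ->  a_4 = -49/12
  x^3: 20 a_5 + 7 a_3 = 0  ->  20 a_5 = -7 a_3 = -49/3  ->  a_5 = -49/60
Truncated series: y(x) = -2 - 2 x + 7 x^2 + (7/3) x^3 - (49/12) x^4 - (49/60) x^5 + O(x^6).

a_0 = -2; a_1 = -2; a_2 = 7; a_3 = 7/3; a_4 = -49/12; a_5 = -49/60


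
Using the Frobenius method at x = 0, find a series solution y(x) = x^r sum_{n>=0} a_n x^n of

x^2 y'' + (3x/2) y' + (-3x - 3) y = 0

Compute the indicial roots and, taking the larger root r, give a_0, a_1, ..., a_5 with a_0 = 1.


Write in Frobenius form y'' + (p(x)/x) y' + (q(x)/x^2) y = 0:
  p(x) = 3/2,  q(x) = -3x - 3.
Indicial equation: r(r-1) + (3/2) r + (-3) = 0 -> roots r_1 = 3/2, r_2 = -2.
Take r = r_1 = 3/2. Let y(x) = x^r sum_{n>=0} a_n x^n with a_0 = 1.
Substitute y = x^r sum a_n x^n and match x^{r+n}. The recurrence is
  D(n) a_n - 3 a_{n-1} = 0,  where D(n) = (r+n)(r+n-1) + (3/2)(r+n) + (-3).
  a_n = 3 / D(n) * a_{n-1}.
Since the indicial polynomial factors as (r - r_1)(r - r_2), D(n) = (r_1 + n - r_1)(r_1 + n - r_2) = n(n + 7/2).
Evaluating step by step (a_0 = 1):
  n = 1: D(1) = 1(1 + 7/2) = 9/2; numerator = 3(1) = 3; a_1 = (3)/(9/2) = 2/3
  n = 2: D(2) = 2(2 + 7/2) = 11; numerator = 3(2/3) = 2; a_2 = (2)/(11) = 2/11
  n = 3: D(3) = 3(3 + 7/2) = 39/2; numerator = 3(2/11) = 6/11; a_3 = (6/11)/(39/2) = 4/143
  n = 4: D(4) = 4(4 + 7/2) = 30; numerator = 3(4/143) = 12/143; a_4 = (12/143)/(30) = 2/715
  n = 5: D(5) = 5(5 + 7/2) = 85/2; numerator = 3(2/715) = 6/715; a_5 = (6/715)/(85/2) = 12/60775

r = 3/2; a_0 = 1; a_1 = 2/3; a_2 = 2/11; a_3 = 4/143; a_4 = 2/715; a_5 = 12/60775


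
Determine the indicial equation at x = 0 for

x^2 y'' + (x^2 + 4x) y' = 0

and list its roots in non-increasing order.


Divide by x^2 to reach normal form y'' + P_1(x) y' + P_2(x) y = 0 with P_1(x) = 1 + 4/x and P_2(x) = 0.
x = 0 is a singular point because the y'-coefficient 1 + 4/x has a pole at x = 0.
It is a regular singular point because x P_1(x) = p(x) = x + 4 and x^2 P_2(x) = q(x) = 0 are polynomials, hence analytic at x = 0.
p(0) = 4,  q(0) = 0.
Indicial equation: r(r-1) + p(0) r + q(0) = 0, i.e. r^2 + (p(0) - 1) r + q(0) = 0, i.e. r^2 + 3 r = 0.
Discriminant: (3)^2 - 4(0) = 9, so r = (-3 ± 3)/2.
Solving: r_1 = 0, r_2 = -3.

indicial: r^2 + 3 r = 0; roots r_1 = 0, r_2 = -3


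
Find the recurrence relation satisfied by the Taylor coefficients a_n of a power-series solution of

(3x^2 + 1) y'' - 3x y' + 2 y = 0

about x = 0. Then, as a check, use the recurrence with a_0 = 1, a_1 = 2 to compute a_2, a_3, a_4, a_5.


Substitute y = sum_n a_n x^n.
(1 + 3 x^2) y'' contributes (n+2)(n+1) a_{n+2} + 3 n(n-1) a_n at x^n.
-3 x y'(x) contributes -3 n a_n at x^n.
2 y(x) contributes 2 a_n at x^n.
Matching x^n: (n+2)(n+1) a_{n+2} + (3 n(n-1) - 3 n + 2) a_n = 0.
Thus a_{n+2} = (-3 n(n-1) + 3 n - 2) / ((n+1)(n+2)) * a_n.

Check with a_0 = 1, a_1 = 2 (apply the recurrence for n = 0, 1, 2, 3): a_0 = 1, a_1 = 2, a_2 = -1, a_3 = 1/3, a_4 = 1/6, a_5 = -11/60.

a_(n+2) = (-3 n(n-1) + 3 n - 2) / ((n+1)(n+2)) * a_n; check: a_0 = 1, a_1 = 2, a_2 = -1, a_3 = 1/3, a_4 = 1/6, a_5 = -11/60


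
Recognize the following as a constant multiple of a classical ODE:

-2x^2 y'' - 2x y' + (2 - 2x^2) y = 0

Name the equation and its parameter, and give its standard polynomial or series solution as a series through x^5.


All three coefficients share the factor -2; dividing through by -2 gives  x^2 y'' + x y' + (x^2 - 1) y = 0.
This matches the Bessel equation x^2 y'' + x y' + (x^2 - nu^2) y = 0 with nu^2 = 1, so nu = 1; the solution bounded at x = 0 is J_1(x).
Frobenius at x = 0: indicial roots ±nu; for r = nu the recurrence k(k + 2nu) c_k = -c_{k-2} gives the standard series J_nu(x) = sum_{k>=0} (-1)^k / (k! (k+nu)!) (x/2)^(2k+nu). Evaluate the first 3 terms:
  k = 0: (-1)^0 / (0! * 1! * 2^1) x^1 = 1/(1*1*2) x^1 = (1/2) x^1
  k = 1: (-1)^1 / (1! * 2! * 2^3) x^3 = -1/(1*2*8) x^3 = (-1/16) x^3
  k = 2: (-1)^2 / (2! * 3! * 2^5) x^5 = 1/(2*6*32) x^5 = (1/384) x^5
Hence J_1(x) = x^5/384 - x^3/16 + x/2 + ....

J_1(x); series = x^5/384 - x^3/16 + x/2


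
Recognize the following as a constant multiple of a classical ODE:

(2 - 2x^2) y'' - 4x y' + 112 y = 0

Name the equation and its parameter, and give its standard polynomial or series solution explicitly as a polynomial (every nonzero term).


All three coefficients share the factor 2; dividing through by 2 gives  (1 - x^2) y'' - 2x y' + 56 y = 0.
This matches the Legendre equation (1 - x^2) y'' - 2x y' + n(n+1) y = 0 (note the -2x y' term) with n(n+1) = 56, so n = 7; the polynomial solution is P_7(x).
With y = sum_k a_k x^k, matching x^k gives (k+2)(k+1) a_{k+2} = [k(k+1) - n(n+1)] a_k = (k - 7)(k + 8) a_k. The right side vanishes at k = 7, so the series with the parity of 7 terminates at degree 7.
Standard normalization (P_n(1) = 1): leading coefficient (2n)!/(2^n (n!)^2) = 87178291200/(128*25401600) = 429/16, so a_7 = 429/16. Work downward with a_k = (k+1)(k+2) a_{k+2} / ((k - 7)(k + 8)):
  a_5 = (6)(7)(429/16) / ((5 - 7)(5 + 8)) = (9009/8)/(-26) = -693/16
  a_3 = (4)(5)(-693/16) / ((3 - 7)(3 + 8)) = (-3465/4)/(-44) = 315/16
  a_1 = (2)(3)(315/16) / ((1 - 7)(1 + 8)) = (945/8)/(-54) = -35/16
Hence P_7(x) = 429 x^7/16 - 693 x^5/16 + 315 x^3/16 - 35 x/16.

P_7(x); series = 429 x^7/16 - 693 x^5/16 + 315 x^3/16 - 35 x/16


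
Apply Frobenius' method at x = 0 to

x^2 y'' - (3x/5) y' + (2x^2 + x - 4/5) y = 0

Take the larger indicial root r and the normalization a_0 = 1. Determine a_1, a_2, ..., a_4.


Write in Frobenius form y'' + (p(x)/x) y' + (q(x)/x^2) y = 0:
  p(x) = -3/5,  q(x) = 2x^2 + x - 4/5.
Indicial equation: r(r-1) + (-3/5) r + (-4/5) = 0 -> roots r_1 = 2, r_2 = -2/5.
Take r = r_1 = 2. Let y(x) = x^r sum_{n>=0} a_n x^n with a_0 = 1.
Substitute y = x^r sum a_n x^n and match x^{r+n}. The recurrence is
  D(n) a_n + 1 a_{n-1} + 2 a_{n-2} = 0,  where D(n) = (r+n)(r+n-1) + (-3/5)(r+n) + (-4/5).
  a_n = [-1 a_{n-1} - 2 a_{n-2}] / D(n).
Since the indicial polynomial factors as (r - r_1)(r - r_2), D(n) = (r_1 + n - r_1)(r_1 + n - r_2) = n(n + 12/5).
Evaluating step by step (a_0 = 1):
  n = 1: D(1) = 1(1 + 12/5) = 17/5; numerator = -1(1) = -1; a_1 = (-1)/(17/5) = -5/17
  n = 2: D(2) = 2(2 + 12/5) = 44/5; numerator = -1(-5/17) - 2(1) = -29/17; a_2 = (-29/17)/(44/5) = -145/748
  n = 3: D(3) = 3(3 + 12/5) = 81/5; numerator = -1(-145/748) - 2(-5/17) = 585/748; a_3 = (585/748)/(81/5) = 325/6732
  n = 4: D(4) = 4(4 + 12/5) = 128/5; numerator = -1(325/6732) - 2(-145/748) = 2285/6732; a_4 = (2285/6732)/(128/5) = 11425/861696

r = 2; a_0 = 1; a_1 = -5/17; a_2 = -145/748; a_3 = 325/6732; a_4 = 11425/861696


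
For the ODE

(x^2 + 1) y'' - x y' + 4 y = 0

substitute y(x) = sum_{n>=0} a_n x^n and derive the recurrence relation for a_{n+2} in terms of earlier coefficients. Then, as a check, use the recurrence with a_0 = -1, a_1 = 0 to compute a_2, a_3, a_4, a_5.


Substitute y = sum_n a_n x^n.
(1 + 1 x^2) y'' contributes (n+2)(n+1) a_{n+2} + n(n-1) a_n at x^n.
-x y'(x) contributes -n a_n at x^n.
4 y(x) contributes 4 a_n at x^n.
Matching x^n: (n+2)(n+1) a_{n+2} + (n(n-1) - n + 4) a_n = 0.
Thus a_{n+2} = (-n(n-1) + n - 4) / ((n+1)(n+2)) * a_n.

Check with a_0 = -1, a_1 = 0 (apply the recurrence for n = 0, 1, 2, 3): a_0 = -1, a_1 = 0, a_2 = 2, a_3 = 0, a_4 = -2/3, a_5 = 0.

a_(n+2) = (-n(n-1) + n - 4) / ((n+1)(n+2)) * a_n; check: a_0 = -1, a_1 = 0, a_2 = 2, a_3 = 0, a_4 = -2/3, a_5 = 0


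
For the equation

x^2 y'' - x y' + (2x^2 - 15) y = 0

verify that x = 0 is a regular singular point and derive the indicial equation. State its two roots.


Divide by x^2 to reach normal form y'' + P_1(x) y' + P_2(x) y = 0 with P_1(x) = -1/x and P_2(x) = 2 - 15/x^2.
x = 0 is a singular point because the y'-coefficient -1/x has a pole at x = 0 and the y-coefficient 2 - 15/x^2 has a pole at x = 0.
It is a regular singular point because x P_1(x) = p(x) = -1 and x^2 P_2(x) = q(x) = 2x^2 - 15 are polynomials, hence analytic at x = 0.
p(0) = -1,  q(0) = -15.
Indicial equation: r(r-1) + p(0) r + q(0) = 0, i.e. r^2 + (p(0) - 1) r + q(0) = 0, i.e. r^2 - 2 r - 15 = 0.
Discriminant: (-2)^2 - 4(-15) = 64, so r = (2 ± 8)/2.
Solving: r_1 = 5, r_2 = -3.

indicial: r^2 - 2 r - 15 = 0; roots r_1 = 5, r_2 = -3


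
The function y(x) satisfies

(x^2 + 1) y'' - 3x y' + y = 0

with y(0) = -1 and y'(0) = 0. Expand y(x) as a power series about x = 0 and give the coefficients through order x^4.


Ansatz: y(x) = sum_{n>=0} a_n x^n, so y'(x) = sum_{n>=1} n a_n x^(n-1) and y''(x) = sum_{n>=2} n(n-1) a_n x^(n-2).
Substitute into P(x) y'' + Q(x) y' + R(x) y = 0 with P(x) = x^2 + 1, Q(x) = -3x, R(x) = 1, and match powers of x.
Initial conditions: a_0 = -1, a_1 = 0.
Setting the coefficient of each power of x to zero and solving order by order (substituting the coefficients already found):
  x^0: 2 a_2 + a_0 = 0  ->  2 a_2 = -a_0 = 1  ->  a_2 = 1/2
  x^1: 6 a_3 - 2 a_1 = 0  ->  6 a_3 = 2 a_1 = 0  ->  a_3 = 0
  x^2: 12 a_4 - 3 a_2 = 0  ->  12 a_4 = 3 a_2 = 3/2  ->  a_4 = 1/8
Truncated series: y(x) = -1 + (1/2) x^2 + (1/8) x^4 + O(x^5).

a_0 = -1; a_1 = 0; a_2 = 1/2; a_3 = 0; a_4 = 1/8


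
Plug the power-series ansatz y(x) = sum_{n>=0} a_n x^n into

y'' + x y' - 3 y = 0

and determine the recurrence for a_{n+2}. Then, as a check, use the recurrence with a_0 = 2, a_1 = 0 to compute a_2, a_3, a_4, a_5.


Substitute y = sum_n a_n x^n.
y''(x) has coefficient (n+2)(n+1) a_{n+2} at x^n;
x y'(x) has coefficient n a_n at x^n (shift);
-3 y(x) has coefficient -3 a_n at x^n.
Matching x^n: (n+2)(n+1) a_{n+2} + (n - 3) a_n = 0.
Thus a_{n+2} = (-n + 3) / ((n+1)(n+2)) * a_n.

Check with a_0 = 2, a_1 = 0 (apply the recurrence for n = 0, 1, 2, 3): a_0 = 2, a_1 = 0, a_2 = 3, a_3 = 0, a_4 = 1/4, a_5 = 0.

a_(n+2) = (-n + 3) / ((n+1)(n+2)) * a_n; check: a_0 = 2, a_1 = 0, a_2 = 3, a_3 = 0, a_4 = 1/4, a_5 = 0


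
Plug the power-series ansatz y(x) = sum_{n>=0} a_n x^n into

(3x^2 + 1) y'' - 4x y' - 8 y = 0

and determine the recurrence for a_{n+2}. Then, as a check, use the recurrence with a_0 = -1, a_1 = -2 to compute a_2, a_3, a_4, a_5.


Substitute y = sum_n a_n x^n.
(1 + 3 x^2) y'' contributes (n+2)(n+1) a_{n+2} + 3 n(n-1) a_n at x^n.
-4 x y'(x) contributes -4 n a_n at x^n.
-8 y(x) contributes -8 a_n at x^n.
Matching x^n: (n+2)(n+1) a_{n+2} + (3 n(n-1) - 4 n - 8) a_n = 0.
Thus a_{n+2} = (-3 n(n-1) + 4 n + 8) / ((n+1)(n+2)) * a_n.

Check with a_0 = -1, a_1 = -2 (apply the recurrence for n = 0, 1, 2, 3): a_0 = -1, a_1 = -2, a_2 = -4, a_3 = -4, a_4 = -10/3, a_5 = -2/5.

a_(n+2) = (-3 n(n-1) + 4 n + 8) / ((n+1)(n+2)) * a_n; check: a_0 = -1, a_1 = -2, a_2 = -4, a_3 = -4, a_4 = -10/3, a_5 = -2/5


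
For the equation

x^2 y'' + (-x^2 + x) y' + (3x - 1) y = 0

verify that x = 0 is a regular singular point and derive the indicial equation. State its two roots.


Divide by x^2 to reach normal form y'' + P_1(x) y' + P_2(x) y = 0 with P_1(x) = -1 + 1/x and P_2(x) = 3/x - 1/x^2.
x = 0 is a singular point because the y'-coefficient -1 + 1/x has a pole at x = 0 and the y-coefficient 3/x - 1/x^2 has a pole at x = 0.
It is a regular singular point because x P_1(x) = p(x) = 1 - x and x^2 P_2(x) = q(x) = 3x - 1 are polynomials, hence analytic at x = 0.
p(0) = 1,  q(0) = -1.
Indicial equation: r(r-1) + p(0) r + q(0) = 0, i.e. r^2 + (p(0) - 1) r + q(0) = 0, i.e. r^2 - 1 = 0.
Discriminant: (0)^2 - 4(-1) = 4, so r = (0 ± 2)/2.
Solving: r_1 = 1, r_2 = -1.

indicial: r^2 - 1 = 0; roots r_1 = 1, r_2 = -1


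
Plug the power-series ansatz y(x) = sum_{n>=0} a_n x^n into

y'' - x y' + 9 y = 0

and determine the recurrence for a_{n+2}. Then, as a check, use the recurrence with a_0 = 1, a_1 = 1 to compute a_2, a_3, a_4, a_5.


Substitute y = sum_n a_n x^n.
y''(x) has coefficient (n+2)(n+1) a_{n+2} at x^n;
-x y'(x) has coefficient -n a_n at x^n (shift);
9 y(x) has coefficient 9 a_n at x^n.
Matching x^n: (n+2)(n+1) a_{n+2} + (-n + 9) a_n = 0.
Thus a_{n+2} = (n - 9) / ((n+1)(n+2)) * a_n.

Check with a_0 = 1, a_1 = 1 (apply the recurrence for n = 0, 1, 2, 3): a_0 = 1, a_1 = 1, a_2 = -9/2, a_3 = -4/3, a_4 = 21/8, a_5 = 2/5.

a_(n+2) = (n - 9) / ((n+1)(n+2)) * a_n; check: a_0 = 1, a_1 = 1, a_2 = -9/2, a_3 = -4/3, a_4 = 21/8, a_5 = 2/5


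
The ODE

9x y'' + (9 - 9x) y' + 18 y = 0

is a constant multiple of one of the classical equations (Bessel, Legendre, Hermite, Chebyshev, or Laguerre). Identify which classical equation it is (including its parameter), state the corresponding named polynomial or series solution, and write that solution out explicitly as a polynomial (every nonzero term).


All three coefficients share the factor 9; dividing through by 9 gives  x y'' + (1 - x) y' + 2 y = 0.
This matches the Laguerre equation x y'' + (1 - x) y' + n y = 0 with n = 2; the polynomial solution is L_2(x).
With y = sum_k a_k x^k, matching x^k gives (k+1)k a_{k+1} + (k+1) a_{k+1} - k a_k + n a_k = 0, i.e. (k+1)^2 a_{k+1} = (k - n) a_k = (k - 2) a_k. The right side vanishes at k = 2, so the series terminates at degree 2.
Standard normalization L_n(0) = 1 gives a_0 = 1. Work upward with a_{k+1} = (k - 2) a_k / (k+1)^2:
  a_1 = (0 - 2)(1) / 1^2 = -2/1 = -2
  a_2 = (1 - 2)(-2) / 2^2 = 2/4 = 1/2
Hence L_2(x) = x^2/2 - 2 x + 1.

L_2(x); series = x^2/2 - 2 x + 1


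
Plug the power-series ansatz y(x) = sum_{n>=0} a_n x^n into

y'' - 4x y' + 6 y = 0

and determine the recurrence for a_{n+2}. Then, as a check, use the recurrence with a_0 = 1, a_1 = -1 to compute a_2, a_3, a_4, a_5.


Substitute y = sum_n a_n x^n.
y''(x) has coefficient (n+2)(n+1) a_{n+2} at x^n;
-4 x y'(x) has coefficient -4 n a_n at x^n (shift);
6 y(x) has coefficient 6 a_n at x^n.
Matching x^n: (n+2)(n+1) a_{n+2} + (-4n + 6) a_n = 0.
Thus a_{n+2} = (4n - 6) / ((n+1)(n+2)) * a_n.

Check with a_0 = 1, a_1 = -1 (apply the recurrence for n = 0, 1, 2, 3): a_0 = 1, a_1 = -1, a_2 = -3, a_3 = 1/3, a_4 = -1/2, a_5 = 1/10.

a_(n+2) = (4n - 6) / ((n+1)(n+2)) * a_n; check: a_0 = 1, a_1 = -1, a_2 = -3, a_3 = 1/3, a_4 = -1/2, a_5 = 1/10


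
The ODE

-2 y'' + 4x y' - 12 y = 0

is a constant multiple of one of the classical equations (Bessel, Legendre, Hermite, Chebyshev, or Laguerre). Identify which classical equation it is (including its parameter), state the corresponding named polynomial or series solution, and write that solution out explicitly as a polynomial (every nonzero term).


All three coefficients share the factor -2; dividing through by -2 gives  y'' - 2x y' + 6 y = 0.
This matches the Hermite equation y'' - 2x y' + 2n y = 0 with 2n = 6, so n = 3; the polynomial solution is H_3(x).
With y = sum_k a_k x^k, matching x^k gives (k+2)(k+1) a_{k+2} = 2(k - n) a_k = 2(k - 3) a_k. The right side vanishes at k = 3, so the series with the parity of 3 terminates at degree 3.
Standard normalization: leading coefficient of H_n is 2^n, so a_3 = 2^3 = 8. Work downward with a_k = (k+1)(k+2) a_{k+2} / (2(k - n)):
  a_1 = (2)(3)(8) / (2(1 - 3)) = 48/(-4) = -12
Hence H_3(x) = 8 x^3 - 12 x.

H_3(x); series = 8 x^3 - 12 x


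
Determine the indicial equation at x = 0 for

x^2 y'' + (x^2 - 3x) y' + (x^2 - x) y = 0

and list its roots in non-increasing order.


Divide by x^2 to reach normal form y'' + P_1(x) y' + P_2(x) y = 0 with P_1(x) = 1 - 3/x and P_2(x) = 1 - 1/x.
x = 0 is a singular point because the y'-coefficient 1 - 3/x has a pole at x = 0 and the y-coefficient 1 - 1/x has a pole at x = 0.
It is a regular singular point because x P_1(x) = p(x) = x - 3 and x^2 P_2(x) = q(x) = x^2 - x are polynomials, hence analytic at x = 0.
p(0) = -3,  q(0) = 0.
Indicial equation: r(r-1) + p(0) r + q(0) = 0, i.e. r^2 + (p(0) - 1) r + q(0) = 0, i.e. r^2 - 4 r = 0.
Discriminant: (-4)^2 - 4(0) = 16, so r = (4 ± 4)/2.
Solving: r_1 = 4, r_2 = 0.

indicial: r^2 - 4 r = 0; roots r_1 = 4, r_2 = 0
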